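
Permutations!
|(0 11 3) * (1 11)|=|(0 1 11 3)|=4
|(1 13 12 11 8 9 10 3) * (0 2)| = 8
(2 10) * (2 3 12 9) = [0, 1, 10, 12, 4, 5, 6, 7, 8, 2, 3, 11, 9] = (2 10 3 12 9)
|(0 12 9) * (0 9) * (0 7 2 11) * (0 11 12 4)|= |(0 4)(2 12 7)|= 6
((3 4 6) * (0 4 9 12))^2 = (0 6 9)(3 12 4)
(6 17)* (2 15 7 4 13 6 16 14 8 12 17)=(2 15 7 4 13 6)(8 12 17 16 14)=[0, 1, 15, 3, 13, 5, 2, 4, 12, 9, 10, 11, 17, 6, 8, 7, 14, 16]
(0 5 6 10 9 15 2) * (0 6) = (0 5)(2 6 10 9 15) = [5, 1, 6, 3, 4, 0, 10, 7, 8, 15, 9, 11, 12, 13, 14, 2]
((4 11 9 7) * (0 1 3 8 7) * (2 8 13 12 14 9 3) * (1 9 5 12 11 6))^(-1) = (0 9)(1 6 4 7 8 2)(3 11 13)(5 14 12) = ((0 9)(1 2 8 7 4 6)(3 13 11)(5 12 14))^(-1)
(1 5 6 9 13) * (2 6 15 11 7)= (1 5 15 11 7 2 6 9 13)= [0, 5, 6, 3, 4, 15, 9, 2, 8, 13, 10, 7, 12, 1, 14, 11]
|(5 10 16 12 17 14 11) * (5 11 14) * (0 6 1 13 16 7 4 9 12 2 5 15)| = |(0 6 1 13 16 2 5 10 7 4 9 12 17 15)| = 14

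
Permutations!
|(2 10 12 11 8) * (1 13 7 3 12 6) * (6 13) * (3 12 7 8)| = |(1 6)(2 10 13 8)(3 7 12 11)| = 4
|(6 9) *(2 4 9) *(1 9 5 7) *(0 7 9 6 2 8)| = 20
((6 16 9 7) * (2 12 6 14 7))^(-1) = (2 9 16 6 12)(7 14)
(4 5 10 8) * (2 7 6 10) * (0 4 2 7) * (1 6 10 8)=(0 4 5 7 10 1 6 8 2)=[4, 6, 0, 3, 5, 7, 8, 10, 2, 9, 1]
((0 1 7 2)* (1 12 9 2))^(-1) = (0 2 9 12)(1 7)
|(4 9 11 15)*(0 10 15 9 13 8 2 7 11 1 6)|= |(0 10 15 4 13 8 2 7 11 9 1 6)|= 12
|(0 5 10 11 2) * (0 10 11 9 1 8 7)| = 9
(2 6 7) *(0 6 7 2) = [6, 1, 7, 3, 4, 5, 2, 0] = (0 6 2 7)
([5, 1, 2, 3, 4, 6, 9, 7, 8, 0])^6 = [6, 1, 2, 3, 4, 9, 0, 7, 8, 5]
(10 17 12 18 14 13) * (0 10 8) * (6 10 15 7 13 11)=[15, 1, 2, 3, 4, 5, 10, 13, 0, 9, 17, 6, 18, 8, 11, 7, 16, 12, 14]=(0 15 7 13 8)(6 10 17 12 18 14 11)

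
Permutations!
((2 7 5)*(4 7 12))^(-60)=((2 12 4 7 5))^(-60)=(12)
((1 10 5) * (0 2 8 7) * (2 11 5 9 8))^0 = ((0 11 5 1 10 9 8 7))^0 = (11)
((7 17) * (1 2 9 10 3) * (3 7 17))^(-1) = ((17)(1 2 9 10 7 3))^(-1) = (17)(1 3 7 10 9 2)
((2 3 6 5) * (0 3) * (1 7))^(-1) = ((0 3 6 5 2)(1 7))^(-1) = (0 2 5 6 3)(1 7)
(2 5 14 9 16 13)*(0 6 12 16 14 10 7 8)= (0 6 12 16 13 2 5 10 7 8)(9 14)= [6, 1, 5, 3, 4, 10, 12, 8, 0, 14, 7, 11, 16, 2, 9, 15, 13]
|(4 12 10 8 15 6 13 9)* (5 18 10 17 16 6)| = 35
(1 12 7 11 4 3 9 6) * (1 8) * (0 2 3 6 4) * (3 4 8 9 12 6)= (0 2 4 3 12 7 11)(1 6 9 8)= [2, 6, 4, 12, 3, 5, 9, 11, 1, 8, 10, 0, 7]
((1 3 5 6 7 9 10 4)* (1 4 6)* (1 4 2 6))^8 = ((1 3 5 4 2 6 7 9 10))^8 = (1 10 9 7 6 2 4 5 3)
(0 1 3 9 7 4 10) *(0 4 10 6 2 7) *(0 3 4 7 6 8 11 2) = [1, 4, 6, 9, 8, 5, 0, 10, 11, 3, 7, 2] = (0 1 4 8 11 2 6)(3 9)(7 10)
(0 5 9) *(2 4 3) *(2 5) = (0 2 4 3 5 9) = [2, 1, 4, 5, 3, 9, 6, 7, 8, 0]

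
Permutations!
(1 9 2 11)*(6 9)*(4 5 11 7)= (1 6 9 2 7 4 5 11)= [0, 6, 7, 3, 5, 11, 9, 4, 8, 2, 10, 1]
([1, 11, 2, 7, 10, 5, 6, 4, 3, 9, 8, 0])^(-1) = (0 11 1)(3 8 10 4 7)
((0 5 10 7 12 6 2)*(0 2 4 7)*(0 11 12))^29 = (0 6 10 7 12 5 4 11)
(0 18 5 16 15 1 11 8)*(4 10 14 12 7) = (0 18 5 16 15 1 11 8)(4 10 14 12 7) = [18, 11, 2, 3, 10, 16, 6, 4, 0, 9, 14, 8, 7, 13, 12, 1, 15, 17, 5]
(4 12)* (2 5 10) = (2 5 10)(4 12) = [0, 1, 5, 3, 12, 10, 6, 7, 8, 9, 2, 11, 4]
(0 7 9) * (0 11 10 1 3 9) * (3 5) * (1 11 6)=(0 7)(1 5 3 9 6)(10 11)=[7, 5, 2, 9, 4, 3, 1, 0, 8, 6, 11, 10]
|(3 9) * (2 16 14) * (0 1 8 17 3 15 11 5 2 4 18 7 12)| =16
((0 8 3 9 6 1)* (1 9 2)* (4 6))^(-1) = (0 1 2 3 8)(4 9 6)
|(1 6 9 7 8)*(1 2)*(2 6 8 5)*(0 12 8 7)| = |(0 12 8 6 9)(1 7 5 2)| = 20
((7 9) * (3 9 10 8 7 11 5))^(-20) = ((3 9 11 5)(7 10 8))^(-20) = (11)(7 10 8)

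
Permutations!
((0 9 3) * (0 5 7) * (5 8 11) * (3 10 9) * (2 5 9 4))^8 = ((0 3 8 11 9 10 4 2 5 7))^8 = (0 5 4 9 8)(2 10 11 3 7)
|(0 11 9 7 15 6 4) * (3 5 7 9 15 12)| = 20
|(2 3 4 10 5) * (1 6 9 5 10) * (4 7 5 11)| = |(1 6 9 11 4)(2 3 7 5)| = 20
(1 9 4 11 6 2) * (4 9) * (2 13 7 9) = (1 4 11 6 13 7 9 2) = [0, 4, 1, 3, 11, 5, 13, 9, 8, 2, 10, 6, 12, 7]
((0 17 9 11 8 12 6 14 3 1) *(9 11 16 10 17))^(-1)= (0 1 3 14 6 12 8 11 17 10 16 9)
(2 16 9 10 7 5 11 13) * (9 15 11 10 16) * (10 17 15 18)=(2 9 16 18 10 7 5 17 15 11 13)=[0, 1, 9, 3, 4, 17, 6, 5, 8, 16, 7, 13, 12, 2, 14, 11, 18, 15, 10]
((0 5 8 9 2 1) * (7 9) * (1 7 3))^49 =(0 1 3 8 5)(2 7 9)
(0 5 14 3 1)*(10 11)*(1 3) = [5, 0, 2, 3, 4, 14, 6, 7, 8, 9, 11, 10, 12, 13, 1] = (0 5 14 1)(10 11)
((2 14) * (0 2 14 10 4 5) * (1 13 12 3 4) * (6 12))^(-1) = ((14)(0 2 10 1 13 6 12 3 4 5))^(-1) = (14)(0 5 4 3 12 6 13 1 10 2)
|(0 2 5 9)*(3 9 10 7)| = 7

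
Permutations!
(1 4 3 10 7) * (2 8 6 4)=[0, 2, 8, 10, 3, 5, 4, 1, 6, 9, 7]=(1 2 8 6 4 3 10 7)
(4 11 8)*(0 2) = (0 2)(4 11 8) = [2, 1, 0, 3, 11, 5, 6, 7, 4, 9, 10, 8]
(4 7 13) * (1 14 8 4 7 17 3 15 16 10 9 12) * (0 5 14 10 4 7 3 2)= (0 5 14 8 7 13 3 15 16 4 17 2)(1 10 9 12)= [5, 10, 0, 15, 17, 14, 6, 13, 7, 12, 9, 11, 1, 3, 8, 16, 4, 2]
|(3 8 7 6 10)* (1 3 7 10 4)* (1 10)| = 12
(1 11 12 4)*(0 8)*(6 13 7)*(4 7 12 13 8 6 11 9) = (0 6 8)(1 9 4)(7 11 13 12) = [6, 9, 2, 3, 1, 5, 8, 11, 0, 4, 10, 13, 7, 12]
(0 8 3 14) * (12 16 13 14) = [8, 1, 2, 12, 4, 5, 6, 7, 3, 9, 10, 11, 16, 14, 0, 15, 13] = (0 8 3 12 16 13 14)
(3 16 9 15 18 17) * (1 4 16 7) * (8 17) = (1 4 16 9 15 18 8 17 3 7) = [0, 4, 2, 7, 16, 5, 6, 1, 17, 15, 10, 11, 12, 13, 14, 18, 9, 3, 8]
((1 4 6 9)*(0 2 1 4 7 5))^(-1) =((0 2 1 7 5)(4 6 9))^(-1) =(0 5 7 1 2)(4 9 6)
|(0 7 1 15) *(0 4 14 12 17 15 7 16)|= 10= |(0 16)(1 7)(4 14 12 17 15)|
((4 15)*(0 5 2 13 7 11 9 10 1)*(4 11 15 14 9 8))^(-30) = ((0 5 2 13 7 15 11 8 4 14 9 10 1))^(-30) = (0 14 15 5 9 11 2 10 8 13 1 4 7)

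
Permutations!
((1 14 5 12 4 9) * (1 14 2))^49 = (1 2)(4 12 5 14 9)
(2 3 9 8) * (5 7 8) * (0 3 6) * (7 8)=(0 3 9 5 8 2 6)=[3, 1, 6, 9, 4, 8, 0, 7, 2, 5]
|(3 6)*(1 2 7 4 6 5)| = |(1 2 7 4 6 3 5)| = 7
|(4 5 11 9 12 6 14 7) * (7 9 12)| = |(4 5 11 12 6 14 9 7)| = 8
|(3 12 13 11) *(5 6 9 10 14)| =20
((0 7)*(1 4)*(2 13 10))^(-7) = (0 7)(1 4)(2 10 13)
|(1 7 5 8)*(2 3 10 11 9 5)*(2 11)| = 6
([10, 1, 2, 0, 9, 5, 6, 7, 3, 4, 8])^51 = [3, 1, 2, 8, 9, 5, 6, 7, 10, 4, 0]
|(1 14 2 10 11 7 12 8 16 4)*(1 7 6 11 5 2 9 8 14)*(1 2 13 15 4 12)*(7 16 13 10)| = |(1 2 7)(4 16 12 14 9 8 13 15)(5 10)(6 11)| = 24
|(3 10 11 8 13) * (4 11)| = |(3 10 4 11 8 13)| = 6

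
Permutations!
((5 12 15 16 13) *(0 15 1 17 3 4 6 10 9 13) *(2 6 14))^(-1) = ((0 15 16)(1 17 3 4 14 2 6 10 9 13 5 12))^(-1) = (0 16 15)(1 12 5 13 9 10 6 2 14 4 3 17)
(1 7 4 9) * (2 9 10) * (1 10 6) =[0, 7, 9, 3, 6, 5, 1, 4, 8, 10, 2] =(1 7 4 6)(2 9 10)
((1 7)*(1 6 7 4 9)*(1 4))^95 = ((4 9)(6 7))^95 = (4 9)(6 7)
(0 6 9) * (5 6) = (0 5 6 9) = [5, 1, 2, 3, 4, 6, 9, 7, 8, 0]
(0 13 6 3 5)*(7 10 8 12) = [13, 1, 2, 5, 4, 0, 3, 10, 12, 9, 8, 11, 7, 6] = (0 13 6 3 5)(7 10 8 12)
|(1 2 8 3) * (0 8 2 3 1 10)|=|(0 8 1 3 10)|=5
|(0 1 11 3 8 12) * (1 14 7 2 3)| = |(0 14 7 2 3 8 12)(1 11)| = 14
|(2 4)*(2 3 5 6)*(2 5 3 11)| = |(2 4 11)(5 6)| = 6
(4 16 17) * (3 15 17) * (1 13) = [0, 13, 2, 15, 16, 5, 6, 7, 8, 9, 10, 11, 12, 1, 14, 17, 3, 4] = (1 13)(3 15 17 4 16)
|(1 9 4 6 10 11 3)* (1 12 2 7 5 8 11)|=|(1 9 4 6 10)(2 7 5 8 11 3 12)|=35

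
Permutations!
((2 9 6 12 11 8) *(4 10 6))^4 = ((2 9 4 10 6 12 11 8))^4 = (2 6)(4 11)(8 10)(9 12)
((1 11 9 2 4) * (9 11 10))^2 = (11)(1 9 4 10 2)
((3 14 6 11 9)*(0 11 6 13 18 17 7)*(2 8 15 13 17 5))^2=((0 11 9 3 14 17 7)(2 8 15 13 18 5))^2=(0 9 14 7 11 3 17)(2 15 18)(5 8 13)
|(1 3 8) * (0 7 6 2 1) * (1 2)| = |(0 7 6 1 3 8)| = 6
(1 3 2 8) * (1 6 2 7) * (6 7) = [0, 3, 8, 6, 4, 5, 2, 1, 7] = (1 3 6 2 8 7)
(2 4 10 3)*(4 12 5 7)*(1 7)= (1 7 4 10 3 2 12 5)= [0, 7, 12, 2, 10, 1, 6, 4, 8, 9, 3, 11, 5]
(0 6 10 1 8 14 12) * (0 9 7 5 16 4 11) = (0 6 10 1 8 14 12 9 7 5 16 4 11) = [6, 8, 2, 3, 11, 16, 10, 5, 14, 7, 1, 0, 9, 13, 12, 15, 4]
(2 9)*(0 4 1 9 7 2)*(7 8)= (0 4 1 9)(2 8 7)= [4, 9, 8, 3, 1, 5, 6, 2, 7, 0]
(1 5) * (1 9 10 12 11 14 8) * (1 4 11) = [0, 5, 2, 3, 11, 9, 6, 7, 4, 10, 12, 14, 1, 13, 8] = (1 5 9 10 12)(4 11 14 8)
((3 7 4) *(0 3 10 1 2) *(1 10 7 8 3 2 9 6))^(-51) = (10)(0 2)(3 8)(4 7)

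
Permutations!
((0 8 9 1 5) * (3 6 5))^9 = ((0 8 9 1 3 6 5))^9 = (0 9 3 5 8 1 6)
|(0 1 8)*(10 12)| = 6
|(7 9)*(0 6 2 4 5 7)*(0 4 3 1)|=|(0 6 2 3 1)(4 5 7 9)|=20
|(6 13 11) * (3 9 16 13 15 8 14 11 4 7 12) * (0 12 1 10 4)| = 60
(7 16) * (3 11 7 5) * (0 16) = (0 16 5 3 11 7) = [16, 1, 2, 11, 4, 3, 6, 0, 8, 9, 10, 7, 12, 13, 14, 15, 5]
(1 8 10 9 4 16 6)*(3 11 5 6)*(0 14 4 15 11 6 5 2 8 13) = [14, 13, 8, 6, 16, 5, 1, 7, 10, 15, 9, 2, 12, 0, 4, 11, 3] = (0 14 4 16 3 6 1 13)(2 8 10 9 15 11)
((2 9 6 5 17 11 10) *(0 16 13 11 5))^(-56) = (17)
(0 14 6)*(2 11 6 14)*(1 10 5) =(14)(0 2 11 6)(1 10 5) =[2, 10, 11, 3, 4, 1, 0, 7, 8, 9, 5, 6, 12, 13, 14]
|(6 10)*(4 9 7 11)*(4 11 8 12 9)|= 4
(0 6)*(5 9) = (0 6)(5 9) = [6, 1, 2, 3, 4, 9, 0, 7, 8, 5]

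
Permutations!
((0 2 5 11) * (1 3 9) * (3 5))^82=((0 2 3 9 1 5 11))^82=(0 5 9 2 11 1 3)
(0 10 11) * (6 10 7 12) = (0 7 12 6 10 11) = [7, 1, 2, 3, 4, 5, 10, 12, 8, 9, 11, 0, 6]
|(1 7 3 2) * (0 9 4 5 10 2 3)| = |(0 9 4 5 10 2 1 7)| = 8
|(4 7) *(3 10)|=2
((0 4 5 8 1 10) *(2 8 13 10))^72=((0 4 5 13 10)(1 2 8))^72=(0 5 10 4 13)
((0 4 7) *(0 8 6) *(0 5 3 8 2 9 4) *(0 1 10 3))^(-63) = (10)(2 9 4 7)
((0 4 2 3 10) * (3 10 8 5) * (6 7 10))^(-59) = (0 4 2 6 7 10)(3 8 5)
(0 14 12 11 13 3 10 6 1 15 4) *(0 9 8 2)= (0 14 12 11 13 3 10 6 1 15 4 9 8 2)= [14, 15, 0, 10, 9, 5, 1, 7, 2, 8, 6, 13, 11, 3, 12, 4]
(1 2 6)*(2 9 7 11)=[0, 9, 6, 3, 4, 5, 1, 11, 8, 7, 10, 2]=(1 9 7 11 2 6)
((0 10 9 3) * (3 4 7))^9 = ((0 10 9 4 7 3))^9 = (0 4)(3 9)(7 10)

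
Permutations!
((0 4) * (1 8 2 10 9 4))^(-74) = ((0 1 8 2 10 9 4))^(-74) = (0 2 4 8 9 1 10)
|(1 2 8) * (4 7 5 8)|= |(1 2 4 7 5 8)|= 6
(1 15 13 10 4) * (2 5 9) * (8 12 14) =(1 15 13 10 4)(2 5 9)(8 12 14) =[0, 15, 5, 3, 1, 9, 6, 7, 12, 2, 4, 11, 14, 10, 8, 13]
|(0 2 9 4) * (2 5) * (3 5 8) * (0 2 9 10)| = 8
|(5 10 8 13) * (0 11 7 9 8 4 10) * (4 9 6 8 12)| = |(0 11 7 6 8 13 5)(4 10 9 12)| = 28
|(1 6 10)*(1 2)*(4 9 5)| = 12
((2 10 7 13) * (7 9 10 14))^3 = ((2 14 7 13)(9 10))^3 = (2 13 7 14)(9 10)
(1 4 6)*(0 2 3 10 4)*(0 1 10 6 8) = (0 2 3 6 10 4 8) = [2, 1, 3, 6, 8, 5, 10, 7, 0, 9, 4]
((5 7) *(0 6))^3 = (0 6)(5 7) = ((0 6)(5 7))^3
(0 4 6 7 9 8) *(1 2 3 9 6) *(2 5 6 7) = (0 4 1 5 6 2 3 9 8) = [4, 5, 3, 9, 1, 6, 2, 7, 0, 8]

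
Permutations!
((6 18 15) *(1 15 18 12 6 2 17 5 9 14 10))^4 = ((18)(1 15 2 17 5 9 14 10)(6 12))^4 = (18)(1 5)(2 14)(9 15)(10 17)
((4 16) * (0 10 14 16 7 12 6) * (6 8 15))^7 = ((0 10 14 16 4 7 12 8 15 6))^7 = (0 8 4 10 15 7 14 6 12 16)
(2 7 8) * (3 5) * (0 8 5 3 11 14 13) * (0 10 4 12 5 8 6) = (0 6)(2 7 8)(4 12 5 11 14 13 10) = [6, 1, 7, 3, 12, 11, 0, 8, 2, 9, 4, 14, 5, 10, 13]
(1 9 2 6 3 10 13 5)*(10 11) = (1 9 2 6 3 11 10 13 5) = [0, 9, 6, 11, 4, 1, 3, 7, 8, 2, 13, 10, 12, 5]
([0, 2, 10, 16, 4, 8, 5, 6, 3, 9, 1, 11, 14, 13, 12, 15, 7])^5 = [0, 10, 1, 8, 4, 6, 7, 16, 5, 9, 2, 11, 14, 13, 12, 15, 3]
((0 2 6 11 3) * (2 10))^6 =(11)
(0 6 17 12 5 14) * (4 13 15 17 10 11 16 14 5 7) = (0 6 10 11 16 14)(4 13 15 17 12 7) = [6, 1, 2, 3, 13, 5, 10, 4, 8, 9, 11, 16, 7, 15, 0, 17, 14, 12]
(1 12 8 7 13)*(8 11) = [0, 12, 2, 3, 4, 5, 6, 13, 7, 9, 10, 8, 11, 1] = (1 12 11 8 7 13)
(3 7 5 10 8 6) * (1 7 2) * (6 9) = [0, 7, 1, 2, 4, 10, 3, 5, 9, 6, 8] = (1 7 5 10 8 9 6 3 2)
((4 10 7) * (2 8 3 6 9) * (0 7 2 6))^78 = (0 7 4 10 2 8 3)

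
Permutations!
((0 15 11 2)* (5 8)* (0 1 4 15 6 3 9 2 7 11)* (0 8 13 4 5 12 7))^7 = (0 13)(1 7)(2 12)(3 15)(4 6)(5 11)(8 9)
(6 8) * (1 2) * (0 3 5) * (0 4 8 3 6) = (0 6 3 5 4 8)(1 2) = [6, 2, 1, 5, 8, 4, 3, 7, 0]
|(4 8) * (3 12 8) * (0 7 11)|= |(0 7 11)(3 12 8 4)|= 12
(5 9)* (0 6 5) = (0 6 5 9) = [6, 1, 2, 3, 4, 9, 5, 7, 8, 0]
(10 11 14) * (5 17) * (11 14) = [0, 1, 2, 3, 4, 17, 6, 7, 8, 9, 14, 11, 12, 13, 10, 15, 16, 5] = (5 17)(10 14)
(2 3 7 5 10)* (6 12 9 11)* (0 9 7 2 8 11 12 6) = (0 9 12 7 5 10 8 11)(2 3) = [9, 1, 3, 2, 4, 10, 6, 5, 11, 12, 8, 0, 7]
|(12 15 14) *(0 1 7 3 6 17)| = 6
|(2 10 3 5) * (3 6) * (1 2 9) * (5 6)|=10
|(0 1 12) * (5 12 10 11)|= |(0 1 10 11 5 12)|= 6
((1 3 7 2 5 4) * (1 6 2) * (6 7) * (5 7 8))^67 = ((1 3 6 2 7)(4 8 5))^67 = (1 6 7 3 2)(4 8 5)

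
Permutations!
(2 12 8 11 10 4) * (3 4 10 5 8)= (2 12 3 4)(5 8 11)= [0, 1, 12, 4, 2, 8, 6, 7, 11, 9, 10, 5, 3]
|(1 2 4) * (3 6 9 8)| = 12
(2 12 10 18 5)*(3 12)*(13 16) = (2 3 12 10 18 5)(13 16) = [0, 1, 3, 12, 4, 2, 6, 7, 8, 9, 18, 11, 10, 16, 14, 15, 13, 17, 5]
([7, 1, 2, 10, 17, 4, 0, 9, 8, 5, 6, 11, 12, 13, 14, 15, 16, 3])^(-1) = [6, 1, 2, 17, 5, 9, 10, 0, 8, 7, 3, 11, 12, 13, 14, 15, 16, 4]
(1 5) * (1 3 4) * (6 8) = (1 5 3 4)(6 8) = [0, 5, 2, 4, 1, 3, 8, 7, 6]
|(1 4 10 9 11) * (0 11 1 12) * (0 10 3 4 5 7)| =|(0 11 12 10 9 1 5 7)(3 4)| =8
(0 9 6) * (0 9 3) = (0 3)(6 9) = [3, 1, 2, 0, 4, 5, 9, 7, 8, 6]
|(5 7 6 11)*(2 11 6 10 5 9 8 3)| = 15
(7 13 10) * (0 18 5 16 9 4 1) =(0 18 5 16 9 4 1)(7 13 10) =[18, 0, 2, 3, 1, 16, 6, 13, 8, 4, 7, 11, 12, 10, 14, 15, 9, 17, 5]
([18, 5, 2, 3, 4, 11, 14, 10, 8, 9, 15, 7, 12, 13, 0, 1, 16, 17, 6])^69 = (0 18 6 14)(1 7)(5 10)(11 15)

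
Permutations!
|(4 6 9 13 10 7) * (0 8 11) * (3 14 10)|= 24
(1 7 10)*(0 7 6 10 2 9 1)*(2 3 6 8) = (0 7 3 6 10)(1 8 2 9) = [7, 8, 9, 6, 4, 5, 10, 3, 2, 1, 0]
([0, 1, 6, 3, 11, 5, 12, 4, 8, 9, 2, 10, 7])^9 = (2 12 4 10 6 7 11)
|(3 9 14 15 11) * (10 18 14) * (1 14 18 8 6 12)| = 10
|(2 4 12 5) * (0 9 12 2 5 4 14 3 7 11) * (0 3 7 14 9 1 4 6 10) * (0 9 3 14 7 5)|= 36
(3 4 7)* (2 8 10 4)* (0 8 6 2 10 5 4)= (0 8 5 4 7 3 10)(2 6)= [8, 1, 6, 10, 7, 4, 2, 3, 5, 9, 0]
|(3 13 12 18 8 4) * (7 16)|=|(3 13 12 18 8 4)(7 16)|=6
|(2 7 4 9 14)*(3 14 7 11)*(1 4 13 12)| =12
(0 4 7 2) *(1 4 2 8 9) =(0 2)(1 4 7 8 9) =[2, 4, 0, 3, 7, 5, 6, 8, 9, 1]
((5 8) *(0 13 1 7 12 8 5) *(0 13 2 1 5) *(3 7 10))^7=(0 8 3 2 13 7 1 5 12 10)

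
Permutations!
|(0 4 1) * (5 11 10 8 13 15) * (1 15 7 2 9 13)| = |(0 4 15 5 11 10 8 1)(2 9 13 7)| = 8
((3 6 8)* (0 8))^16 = (8)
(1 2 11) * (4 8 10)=(1 2 11)(4 8 10)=[0, 2, 11, 3, 8, 5, 6, 7, 10, 9, 4, 1]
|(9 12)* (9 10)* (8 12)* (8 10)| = 2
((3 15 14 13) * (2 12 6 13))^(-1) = ((2 12 6 13 3 15 14))^(-1) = (2 14 15 3 13 6 12)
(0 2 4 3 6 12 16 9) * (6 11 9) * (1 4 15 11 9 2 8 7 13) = (0 8 7 13 1 4 3 9)(2 15 11)(6 12 16) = [8, 4, 15, 9, 3, 5, 12, 13, 7, 0, 10, 2, 16, 1, 14, 11, 6]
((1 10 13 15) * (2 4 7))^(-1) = ((1 10 13 15)(2 4 7))^(-1) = (1 15 13 10)(2 7 4)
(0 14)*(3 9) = (0 14)(3 9) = [14, 1, 2, 9, 4, 5, 6, 7, 8, 3, 10, 11, 12, 13, 0]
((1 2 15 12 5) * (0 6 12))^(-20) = (0 6 12 5 1 2 15)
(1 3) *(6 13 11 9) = (1 3)(6 13 11 9) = [0, 3, 2, 1, 4, 5, 13, 7, 8, 6, 10, 9, 12, 11]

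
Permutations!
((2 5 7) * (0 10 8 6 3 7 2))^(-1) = ((0 10 8 6 3 7)(2 5))^(-1) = (0 7 3 6 8 10)(2 5)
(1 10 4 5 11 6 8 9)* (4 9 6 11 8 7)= [0, 10, 2, 3, 5, 8, 7, 4, 6, 1, 9, 11]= (11)(1 10 9)(4 5 8 6 7)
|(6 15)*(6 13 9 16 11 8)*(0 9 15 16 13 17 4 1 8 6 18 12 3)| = 33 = |(0 9 13 15 17 4 1 8 18 12 3)(6 16 11)|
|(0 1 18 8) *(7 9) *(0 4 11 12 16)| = 8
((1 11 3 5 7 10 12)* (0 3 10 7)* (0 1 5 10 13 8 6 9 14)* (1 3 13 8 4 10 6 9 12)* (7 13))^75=(0 1)(3 5 12 6)(4 9)(7 11)(8 13)(10 14)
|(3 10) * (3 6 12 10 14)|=6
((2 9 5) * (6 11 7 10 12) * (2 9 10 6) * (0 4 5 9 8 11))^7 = (2 10 12)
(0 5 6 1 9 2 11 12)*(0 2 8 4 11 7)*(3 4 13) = (0 5 6 1 9 8 13 3 4 11 12 2 7) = [5, 9, 7, 4, 11, 6, 1, 0, 13, 8, 10, 12, 2, 3]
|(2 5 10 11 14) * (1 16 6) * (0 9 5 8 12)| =|(0 9 5 10 11 14 2 8 12)(1 16 6)| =9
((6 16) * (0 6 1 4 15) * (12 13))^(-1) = ((0 6 16 1 4 15)(12 13))^(-1) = (0 15 4 1 16 6)(12 13)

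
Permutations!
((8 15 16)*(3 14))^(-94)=((3 14)(8 15 16))^(-94)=(8 16 15)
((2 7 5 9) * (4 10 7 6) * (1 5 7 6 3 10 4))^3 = (1 2 6 9 10 5 3)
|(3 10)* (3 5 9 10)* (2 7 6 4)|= |(2 7 6 4)(5 9 10)|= 12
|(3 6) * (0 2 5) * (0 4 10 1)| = |(0 2 5 4 10 1)(3 6)| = 6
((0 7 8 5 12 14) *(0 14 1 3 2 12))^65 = (14)(0 7 8 5)(1 3 2 12)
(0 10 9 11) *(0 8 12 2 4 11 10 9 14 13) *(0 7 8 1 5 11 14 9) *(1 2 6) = (1 5 11 2 4 14 13 7 8 12 6)(9 10) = [0, 5, 4, 3, 14, 11, 1, 8, 12, 10, 9, 2, 6, 7, 13]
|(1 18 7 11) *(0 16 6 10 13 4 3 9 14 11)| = 13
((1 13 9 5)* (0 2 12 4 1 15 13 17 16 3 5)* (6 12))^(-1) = ((0 2 6 12 4 1 17 16 3 5 15 13 9))^(-1) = (0 9 13 15 5 3 16 17 1 4 12 6 2)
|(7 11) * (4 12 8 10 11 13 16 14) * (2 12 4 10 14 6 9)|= |(2 12 8 14 10 11 7 13 16 6 9)|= 11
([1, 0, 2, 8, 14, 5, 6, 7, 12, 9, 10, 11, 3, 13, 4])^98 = (14)(3 12 8)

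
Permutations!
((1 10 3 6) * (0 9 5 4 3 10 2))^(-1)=(10)(0 2 1 6 3 4 5 9)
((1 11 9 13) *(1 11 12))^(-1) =((1 12)(9 13 11))^(-1) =(1 12)(9 11 13)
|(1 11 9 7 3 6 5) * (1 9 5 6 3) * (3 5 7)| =3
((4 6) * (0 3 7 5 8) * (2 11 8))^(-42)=(11)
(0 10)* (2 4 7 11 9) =(0 10)(2 4 7 11 9) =[10, 1, 4, 3, 7, 5, 6, 11, 8, 2, 0, 9]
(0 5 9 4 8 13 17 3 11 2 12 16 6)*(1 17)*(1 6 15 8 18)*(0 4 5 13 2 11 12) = (0 13 6 4 18 1 17 3 12 16 15 8 2)(5 9) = [13, 17, 0, 12, 18, 9, 4, 7, 2, 5, 10, 11, 16, 6, 14, 8, 15, 3, 1]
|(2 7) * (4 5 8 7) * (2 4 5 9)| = |(2 5 8 7 4 9)| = 6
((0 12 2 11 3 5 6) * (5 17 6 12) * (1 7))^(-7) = (0 5 12 2 11 3 17 6)(1 7)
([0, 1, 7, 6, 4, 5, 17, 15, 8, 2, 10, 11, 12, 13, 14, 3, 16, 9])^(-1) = (2 9 17 6 3 15 7)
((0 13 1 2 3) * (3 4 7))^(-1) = ((0 13 1 2 4 7 3))^(-1) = (0 3 7 4 2 1 13)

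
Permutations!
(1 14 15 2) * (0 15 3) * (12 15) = (0 12 15 2 1 14 3) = [12, 14, 1, 0, 4, 5, 6, 7, 8, 9, 10, 11, 15, 13, 3, 2]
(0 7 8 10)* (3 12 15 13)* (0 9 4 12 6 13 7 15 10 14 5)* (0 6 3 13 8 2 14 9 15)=[0, 1, 14, 3, 12, 6, 8, 2, 9, 4, 15, 11, 10, 13, 5, 7]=(2 14 5 6 8 9 4 12 10 15 7)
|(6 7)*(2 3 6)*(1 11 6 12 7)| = |(1 11 6)(2 3 12 7)| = 12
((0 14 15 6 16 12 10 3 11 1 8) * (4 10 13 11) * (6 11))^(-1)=(0 8 1 11 15 14)(3 10 4)(6 13 12 16)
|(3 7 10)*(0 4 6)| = 3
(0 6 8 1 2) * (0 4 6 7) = [7, 2, 4, 3, 6, 5, 8, 0, 1] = (0 7)(1 2 4 6 8)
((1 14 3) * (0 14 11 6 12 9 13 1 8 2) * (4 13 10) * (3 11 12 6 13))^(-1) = (0 2 8 3 4 10 9 12 1 13 11 14)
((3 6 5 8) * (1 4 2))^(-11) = ((1 4 2)(3 6 5 8))^(-11) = (1 4 2)(3 6 5 8)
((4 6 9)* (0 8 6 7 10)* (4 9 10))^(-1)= (0 10 6 8)(4 7)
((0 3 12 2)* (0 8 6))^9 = (0 2)(3 8)(6 12)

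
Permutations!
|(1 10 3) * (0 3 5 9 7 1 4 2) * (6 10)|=|(0 3 4 2)(1 6 10 5 9 7)|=12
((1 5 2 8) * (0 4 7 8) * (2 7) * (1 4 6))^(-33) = ((0 6 1 5 7 8 4 2))^(-33) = (0 2 4 8 7 5 1 6)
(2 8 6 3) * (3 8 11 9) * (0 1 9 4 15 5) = [1, 9, 11, 2, 15, 0, 8, 7, 6, 3, 10, 4, 12, 13, 14, 5] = (0 1 9 3 2 11 4 15 5)(6 8)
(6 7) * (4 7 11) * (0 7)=(0 7 6 11 4)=[7, 1, 2, 3, 0, 5, 11, 6, 8, 9, 10, 4]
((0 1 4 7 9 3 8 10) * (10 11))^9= (11)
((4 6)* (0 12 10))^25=(0 12 10)(4 6)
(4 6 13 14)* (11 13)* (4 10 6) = [0, 1, 2, 3, 4, 5, 11, 7, 8, 9, 6, 13, 12, 14, 10] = (6 11 13 14 10)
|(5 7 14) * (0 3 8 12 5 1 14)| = 6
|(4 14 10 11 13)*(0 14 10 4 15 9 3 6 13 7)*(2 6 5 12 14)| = 14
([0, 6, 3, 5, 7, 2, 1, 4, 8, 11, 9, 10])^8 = [0, 1, 5, 2, 4, 3, 6, 7, 8, 10, 11, 9]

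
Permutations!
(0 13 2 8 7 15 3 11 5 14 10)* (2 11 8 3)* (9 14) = (0 13 11 5 9 14 10)(2 3 8 7 15) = [13, 1, 3, 8, 4, 9, 6, 15, 7, 14, 0, 5, 12, 11, 10, 2]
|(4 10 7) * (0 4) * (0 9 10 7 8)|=6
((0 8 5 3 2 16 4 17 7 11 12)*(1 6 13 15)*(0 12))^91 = (0 8 5 3 2 16 4 17 7 11)(1 15 13 6) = ((0 8 5 3 2 16 4 17 7 11)(1 6 13 15))^91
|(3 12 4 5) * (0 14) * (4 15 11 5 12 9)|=|(0 14)(3 9 4 12 15 11 5)|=14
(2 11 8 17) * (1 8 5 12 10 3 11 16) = [0, 8, 16, 11, 4, 12, 6, 7, 17, 9, 3, 5, 10, 13, 14, 15, 1, 2] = (1 8 17 2 16)(3 11 5 12 10)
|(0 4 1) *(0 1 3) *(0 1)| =4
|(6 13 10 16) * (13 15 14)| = |(6 15 14 13 10 16)| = 6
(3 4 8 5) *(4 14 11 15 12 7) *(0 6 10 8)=[6, 1, 2, 14, 0, 3, 10, 4, 5, 9, 8, 15, 7, 13, 11, 12]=(0 6 10 8 5 3 14 11 15 12 7 4)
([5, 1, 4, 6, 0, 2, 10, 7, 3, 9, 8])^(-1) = [4, 1, 5, 8, 2, 0, 3, 7, 10, 9, 6]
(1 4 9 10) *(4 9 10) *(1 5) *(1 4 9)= [0, 1, 2, 3, 10, 4, 6, 7, 8, 9, 5]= (4 10 5)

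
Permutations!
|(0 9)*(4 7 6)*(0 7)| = |(0 9 7 6 4)| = 5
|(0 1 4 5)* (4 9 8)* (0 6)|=7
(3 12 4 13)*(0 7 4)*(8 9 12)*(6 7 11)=(0 11 6 7 4 13 3 8 9 12)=[11, 1, 2, 8, 13, 5, 7, 4, 9, 12, 10, 6, 0, 3]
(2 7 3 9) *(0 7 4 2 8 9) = [7, 1, 4, 0, 2, 5, 6, 3, 9, 8] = (0 7 3)(2 4)(8 9)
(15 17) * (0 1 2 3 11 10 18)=[1, 2, 3, 11, 4, 5, 6, 7, 8, 9, 18, 10, 12, 13, 14, 17, 16, 15, 0]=(0 1 2 3 11 10 18)(15 17)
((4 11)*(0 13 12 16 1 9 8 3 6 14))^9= (0 14 6 3 8 9 1 16 12 13)(4 11)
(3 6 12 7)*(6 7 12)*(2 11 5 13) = (2 11 5 13)(3 7) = [0, 1, 11, 7, 4, 13, 6, 3, 8, 9, 10, 5, 12, 2]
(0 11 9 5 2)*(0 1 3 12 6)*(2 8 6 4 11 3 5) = [3, 5, 1, 12, 11, 8, 0, 7, 6, 2, 10, 9, 4] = (0 3 12 4 11 9 2 1 5 8 6)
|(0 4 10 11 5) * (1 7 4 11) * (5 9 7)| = 8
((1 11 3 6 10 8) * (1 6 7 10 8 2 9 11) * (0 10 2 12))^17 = (0 12 10)(2 11 7 9 3)(6 8)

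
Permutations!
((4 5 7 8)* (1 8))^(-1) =(1 7 5 4 8)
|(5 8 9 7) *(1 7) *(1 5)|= |(1 7)(5 8 9)|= 6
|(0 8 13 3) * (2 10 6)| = |(0 8 13 3)(2 10 6)| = 12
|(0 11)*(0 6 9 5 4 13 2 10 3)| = |(0 11 6 9 5 4 13 2 10 3)| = 10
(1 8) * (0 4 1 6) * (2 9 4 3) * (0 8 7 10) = (0 3 2 9 4 1 7 10)(6 8) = [3, 7, 9, 2, 1, 5, 8, 10, 6, 4, 0]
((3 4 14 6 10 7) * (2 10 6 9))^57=((2 10 7 3 4 14 9))^57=(2 10 7 3 4 14 9)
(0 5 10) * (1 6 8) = (0 5 10)(1 6 8) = [5, 6, 2, 3, 4, 10, 8, 7, 1, 9, 0]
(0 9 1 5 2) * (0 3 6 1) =(0 9)(1 5 2 3 6) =[9, 5, 3, 6, 4, 2, 1, 7, 8, 0]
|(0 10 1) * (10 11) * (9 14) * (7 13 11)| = |(0 7 13 11 10 1)(9 14)| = 6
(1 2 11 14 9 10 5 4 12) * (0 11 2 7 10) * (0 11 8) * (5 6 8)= (0 5 4 12 1 7 10 6 8)(9 11 14)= [5, 7, 2, 3, 12, 4, 8, 10, 0, 11, 6, 14, 1, 13, 9]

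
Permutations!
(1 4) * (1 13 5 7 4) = [0, 1, 2, 3, 13, 7, 6, 4, 8, 9, 10, 11, 12, 5] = (4 13 5 7)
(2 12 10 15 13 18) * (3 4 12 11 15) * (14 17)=[0, 1, 11, 4, 12, 5, 6, 7, 8, 9, 3, 15, 10, 18, 17, 13, 16, 14, 2]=(2 11 15 13 18)(3 4 12 10)(14 17)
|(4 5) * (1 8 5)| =4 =|(1 8 5 4)|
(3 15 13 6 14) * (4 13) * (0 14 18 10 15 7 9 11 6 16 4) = (0 14 3 7 9 11 6 18 10 15)(4 13 16) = [14, 1, 2, 7, 13, 5, 18, 9, 8, 11, 15, 6, 12, 16, 3, 0, 4, 17, 10]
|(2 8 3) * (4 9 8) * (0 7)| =10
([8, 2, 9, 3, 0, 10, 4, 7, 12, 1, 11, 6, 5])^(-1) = [4, 9, 1, 3, 6, 12, 11, 7, 0, 2, 5, 10, 8]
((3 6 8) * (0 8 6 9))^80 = ((0 8 3 9))^80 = (9)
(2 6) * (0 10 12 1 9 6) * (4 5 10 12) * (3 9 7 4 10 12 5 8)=[5, 7, 0, 9, 8, 12, 2, 4, 3, 6, 10, 11, 1]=(0 5 12 1 7 4 8 3 9 6 2)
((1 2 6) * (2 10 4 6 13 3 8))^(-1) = ((1 10 4 6)(2 13 3 8))^(-1) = (1 6 4 10)(2 8 3 13)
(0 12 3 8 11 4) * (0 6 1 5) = (0 12 3 8 11 4 6 1 5) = [12, 5, 2, 8, 6, 0, 1, 7, 11, 9, 10, 4, 3]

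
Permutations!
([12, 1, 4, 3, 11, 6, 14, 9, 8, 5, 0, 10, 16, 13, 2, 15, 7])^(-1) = [10, 1, 14, 3, 2, 9, 5, 16, 8, 7, 11, 4, 0, 13, 6, 15, 12]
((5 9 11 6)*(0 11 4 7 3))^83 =(0 5 7 11 9 3 6 4)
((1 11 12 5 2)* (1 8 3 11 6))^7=((1 6)(2 8 3 11 12 5))^7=(1 6)(2 8 3 11 12 5)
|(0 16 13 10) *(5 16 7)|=6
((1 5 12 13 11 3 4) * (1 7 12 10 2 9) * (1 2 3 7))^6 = ((1 5 10 3 4)(2 9)(7 12 13 11))^6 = (1 5 10 3 4)(7 13)(11 12)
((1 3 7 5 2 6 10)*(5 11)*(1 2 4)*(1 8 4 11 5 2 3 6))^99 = (1 3 11 6 7 2 10 5)(4 8)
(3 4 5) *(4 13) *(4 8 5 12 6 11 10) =(3 13 8 5)(4 12 6 11 10) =[0, 1, 2, 13, 12, 3, 11, 7, 5, 9, 4, 10, 6, 8]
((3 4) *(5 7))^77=((3 4)(5 7))^77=(3 4)(5 7)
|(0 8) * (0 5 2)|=4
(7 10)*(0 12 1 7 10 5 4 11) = (0 12 1 7 5 4 11) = [12, 7, 2, 3, 11, 4, 6, 5, 8, 9, 10, 0, 1]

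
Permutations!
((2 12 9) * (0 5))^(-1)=(0 5)(2 9 12)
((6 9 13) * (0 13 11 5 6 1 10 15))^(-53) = (0 1 15 13 10)(5 11 9 6)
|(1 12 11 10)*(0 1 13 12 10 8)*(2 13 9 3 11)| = 21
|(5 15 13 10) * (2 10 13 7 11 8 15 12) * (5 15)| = 8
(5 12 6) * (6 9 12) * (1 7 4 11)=(1 7 4 11)(5 6)(9 12)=[0, 7, 2, 3, 11, 6, 5, 4, 8, 12, 10, 1, 9]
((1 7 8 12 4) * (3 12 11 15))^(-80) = ((1 7 8 11 15 3 12 4))^(-80) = (15)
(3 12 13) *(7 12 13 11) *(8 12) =(3 13)(7 8 12 11) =[0, 1, 2, 13, 4, 5, 6, 8, 12, 9, 10, 7, 11, 3]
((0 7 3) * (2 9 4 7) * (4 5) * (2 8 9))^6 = (0 3 7 4 5 9 8)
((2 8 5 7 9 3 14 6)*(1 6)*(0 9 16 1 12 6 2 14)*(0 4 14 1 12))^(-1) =(0 14 4 3 9)(1 6 12 16 7 5 8 2)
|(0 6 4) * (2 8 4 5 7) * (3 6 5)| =6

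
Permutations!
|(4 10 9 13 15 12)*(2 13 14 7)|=9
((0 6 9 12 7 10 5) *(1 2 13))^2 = (0 9 7 5 6 12 10)(1 13 2)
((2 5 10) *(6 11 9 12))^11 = (2 10 5)(6 12 9 11) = ((2 5 10)(6 11 9 12))^11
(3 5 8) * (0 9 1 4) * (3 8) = (0 9 1 4)(3 5) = [9, 4, 2, 5, 0, 3, 6, 7, 8, 1]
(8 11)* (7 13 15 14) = (7 13 15 14)(8 11) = [0, 1, 2, 3, 4, 5, 6, 13, 11, 9, 10, 8, 12, 15, 7, 14]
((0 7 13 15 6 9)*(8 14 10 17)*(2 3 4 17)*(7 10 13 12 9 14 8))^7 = ((0 10 2 3 4 17 7 12 9)(6 14 13 15))^7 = (0 12 17 3 10 9 7 4 2)(6 15 13 14)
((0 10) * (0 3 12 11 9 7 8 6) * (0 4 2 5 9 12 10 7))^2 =(12)(0 8 4 5)(2 9 7 6)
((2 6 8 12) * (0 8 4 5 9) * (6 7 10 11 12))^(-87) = ((0 8 6 4 5 9)(2 7 10 11 12))^(-87) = (0 4)(2 11 7 12 10)(5 8)(6 9)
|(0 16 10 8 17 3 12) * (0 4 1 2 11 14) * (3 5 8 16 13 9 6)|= |(0 13 9 6 3 12 4 1 2 11 14)(5 8 17)(10 16)|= 66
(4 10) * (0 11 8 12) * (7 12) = (0 11 8 7 12)(4 10) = [11, 1, 2, 3, 10, 5, 6, 12, 7, 9, 4, 8, 0]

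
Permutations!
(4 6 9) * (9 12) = [0, 1, 2, 3, 6, 5, 12, 7, 8, 4, 10, 11, 9] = (4 6 12 9)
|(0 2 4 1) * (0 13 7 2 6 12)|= 15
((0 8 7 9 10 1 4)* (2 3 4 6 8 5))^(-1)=((0 5 2 3 4)(1 6 8 7 9 10))^(-1)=(0 4 3 2 5)(1 10 9 7 8 6)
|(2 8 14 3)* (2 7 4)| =|(2 8 14 3 7 4)| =6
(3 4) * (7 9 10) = (3 4)(7 9 10) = [0, 1, 2, 4, 3, 5, 6, 9, 8, 10, 7]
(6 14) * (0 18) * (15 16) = [18, 1, 2, 3, 4, 5, 14, 7, 8, 9, 10, 11, 12, 13, 6, 16, 15, 17, 0] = (0 18)(6 14)(15 16)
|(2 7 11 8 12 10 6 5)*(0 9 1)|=|(0 9 1)(2 7 11 8 12 10 6 5)|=24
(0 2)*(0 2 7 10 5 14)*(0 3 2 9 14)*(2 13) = (0 7 10 5)(2 9 14 3 13) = [7, 1, 9, 13, 4, 0, 6, 10, 8, 14, 5, 11, 12, 2, 3]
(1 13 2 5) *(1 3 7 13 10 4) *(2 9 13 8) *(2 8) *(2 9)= (1 10 4)(2 5 3 7 9 13)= [0, 10, 5, 7, 1, 3, 6, 9, 8, 13, 4, 11, 12, 2]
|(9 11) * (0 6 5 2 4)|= |(0 6 5 2 4)(9 11)|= 10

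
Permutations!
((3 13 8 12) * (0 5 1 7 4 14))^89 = (0 14 4 7 1 5)(3 13 8 12)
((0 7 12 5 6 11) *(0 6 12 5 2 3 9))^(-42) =((0 7 5 12 2 3 9)(6 11))^(-42) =(12)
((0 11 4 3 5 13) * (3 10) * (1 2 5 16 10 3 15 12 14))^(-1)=((0 11 4 3 16 10 15 12 14 1 2 5 13))^(-1)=(0 13 5 2 1 14 12 15 10 16 3 4 11)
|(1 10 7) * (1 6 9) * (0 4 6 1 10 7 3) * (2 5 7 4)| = 10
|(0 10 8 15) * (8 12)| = 5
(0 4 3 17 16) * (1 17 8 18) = (0 4 3 8 18 1 17 16) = [4, 17, 2, 8, 3, 5, 6, 7, 18, 9, 10, 11, 12, 13, 14, 15, 0, 16, 1]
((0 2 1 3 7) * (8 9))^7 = (0 1 7 2 3)(8 9)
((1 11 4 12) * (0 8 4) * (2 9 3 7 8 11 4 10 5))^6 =((0 11)(1 4 12)(2 9 3 7 8 10 5))^6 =(12)(2 5 10 8 7 3 9)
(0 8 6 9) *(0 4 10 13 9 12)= (0 8 6 12)(4 10 13 9)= [8, 1, 2, 3, 10, 5, 12, 7, 6, 4, 13, 11, 0, 9]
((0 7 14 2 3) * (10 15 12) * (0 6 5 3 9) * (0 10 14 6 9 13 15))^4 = (0 3 7 9 6 10 5)(2 14 12 15 13) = ((0 7 6 5 3 9 10)(2 13 15 12 14))^4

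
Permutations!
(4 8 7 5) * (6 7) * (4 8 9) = (4 9)(5 8 6 7) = [0, 1, 2, 3, 9, 8, 7, 5, 6, 4]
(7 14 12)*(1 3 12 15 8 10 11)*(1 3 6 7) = (1 6 7 14 15 8 10 11 3 12) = [0, 6, 2, 12, 4, 5, 7, 14, 10, 9, 11, 3, 1, 13, 15, 8]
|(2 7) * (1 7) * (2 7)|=2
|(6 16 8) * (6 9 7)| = |(6 16 8 9 7)| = 5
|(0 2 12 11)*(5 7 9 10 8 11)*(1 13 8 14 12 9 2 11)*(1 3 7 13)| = 10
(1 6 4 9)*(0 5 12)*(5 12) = (0 12)(1 6 4 9) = [12, 6, 2, 3, 9, 5, 4, 7, 8, 1, 10, 11, 0]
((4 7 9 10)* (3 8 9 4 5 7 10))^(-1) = (3 9 8)(4 7 5 10)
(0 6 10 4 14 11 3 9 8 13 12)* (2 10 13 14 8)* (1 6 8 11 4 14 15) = [8, 6, 10, 9, 11, 5, 13, 7, 15, 2, 14, 3, 0, 12, 4, 1] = (0 8 15 1 6 13 12)(2 10 14 4 11 3 9)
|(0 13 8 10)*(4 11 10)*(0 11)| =4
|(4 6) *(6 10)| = |(4 10 6)| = 3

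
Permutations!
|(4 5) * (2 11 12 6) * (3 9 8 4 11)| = |(2 3 9 8 4 5 11 12 6)| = 9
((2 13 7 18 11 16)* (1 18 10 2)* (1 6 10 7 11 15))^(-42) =((1 18 15)(2 13 11 16 6 10))^(-42) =(18)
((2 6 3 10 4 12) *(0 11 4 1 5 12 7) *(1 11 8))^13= (0 8 1 5 12 2 6 3 10 11 4 7)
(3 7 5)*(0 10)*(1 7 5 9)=(0 10)(1 7 9)(3 5)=[10, 7, 2, 5, 4, 3, 6, 9, 8, 1, 0]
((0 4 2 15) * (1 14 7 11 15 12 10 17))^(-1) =((0 4 2 12 10 17 1 14 7 11 15))^(-1) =(0 15 11 7 14 1 17 10 12 2 4)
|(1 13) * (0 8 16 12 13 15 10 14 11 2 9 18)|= 13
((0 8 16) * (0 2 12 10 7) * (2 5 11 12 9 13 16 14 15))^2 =((0 8 14 15 2 9 13 16 5 11 12 10 7))^2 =(0 14 2 13 5 12 7 8 15 9 16 11 10)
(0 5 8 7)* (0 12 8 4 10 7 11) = [5, 1, 2, 3, 10, 4, 6, 12, 11, 9, 7, 0, 8] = (0 5 4 10 7 12 8 11)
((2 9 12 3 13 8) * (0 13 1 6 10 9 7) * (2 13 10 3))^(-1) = ((0 10 9 12 2 7)(1 6 3)(8 13))^(-1) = (0 7 2 12 9 10)(1 3 6)(8 13)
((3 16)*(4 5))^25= (3 16)(4 5)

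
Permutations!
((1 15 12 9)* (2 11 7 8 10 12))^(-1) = ((1 15 2 11 7 8 10 12 9))^(-1) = (1 9 12 10 8 7 11 2 15)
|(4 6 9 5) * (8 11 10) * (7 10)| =|(4 6 9 5)(7 10 8 11)| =4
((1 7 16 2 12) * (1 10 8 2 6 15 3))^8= ((1 7 16 6 15 3)(2 12 10 8))^8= (1 16 15)(3 7 6)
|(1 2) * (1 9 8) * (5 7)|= |(1 2 9 8)(5 7)|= 4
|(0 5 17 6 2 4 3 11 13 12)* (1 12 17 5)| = 21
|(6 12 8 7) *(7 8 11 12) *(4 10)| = 2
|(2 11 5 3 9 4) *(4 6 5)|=|(2 11 4)(3 9 6 5)|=12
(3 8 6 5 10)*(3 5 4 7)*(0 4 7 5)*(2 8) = [4, 1, 8, 2, 5, 10, 7, 3, 6, 9, 0] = (0 4 5 10)(2 8 6 7 3)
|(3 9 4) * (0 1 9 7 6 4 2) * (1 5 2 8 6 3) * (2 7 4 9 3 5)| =|(0 2)(1 3 4)(5 7)(6 9 8)| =6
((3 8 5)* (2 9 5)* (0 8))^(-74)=(0 5 2)(3 9 8)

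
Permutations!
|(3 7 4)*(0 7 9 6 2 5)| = |(0 7 4 3 9 6 2 5)| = 8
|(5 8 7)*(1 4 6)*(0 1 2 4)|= |(0 1)(2 4 6)(5 8 7)|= 6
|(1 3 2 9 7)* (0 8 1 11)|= |(0 8 1 3 2 9 7 11)|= 8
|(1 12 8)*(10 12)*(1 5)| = 5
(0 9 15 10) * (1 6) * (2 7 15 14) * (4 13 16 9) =(0 4 13 16 9 14 2 7 15 10)(1 6) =[4, 6, 7, 3, 13, 5, 1, 15, 8, 14, 0, 11, 12, 16, 2, 10, 9]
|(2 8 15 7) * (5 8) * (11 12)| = 10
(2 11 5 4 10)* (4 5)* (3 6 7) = [0, 1, 11, 6, 10, 5, 7, 3, 8, 9, 2, 4] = (2 11 4 10)(3 6 7)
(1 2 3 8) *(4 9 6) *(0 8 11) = (0 8 1 2 3 11)(4 9 6) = [8, 2, 3, 11, 9, 5, 4, 7, 1, 6, 10, 0]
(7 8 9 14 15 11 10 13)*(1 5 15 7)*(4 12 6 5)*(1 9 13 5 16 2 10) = [0, 4, 10, 3, 12, 15, 16, 8, 13, 14, 5, 1, 6, 9, 7, 11, 2] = (1 4 12 6 16 2 10 5 15 11)(7 8 13 9 14)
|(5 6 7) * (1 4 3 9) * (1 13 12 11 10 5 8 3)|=10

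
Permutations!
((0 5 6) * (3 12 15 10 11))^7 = ((0 5 6)(3 12 15 10 11))^7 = (0 5 6)(3 15 11 12 10)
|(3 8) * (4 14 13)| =|(3 8)(4 14 13)| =6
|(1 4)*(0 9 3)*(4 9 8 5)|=|(0 8 5 4 1 9 3)|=7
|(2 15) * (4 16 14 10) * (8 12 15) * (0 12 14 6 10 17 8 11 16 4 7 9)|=30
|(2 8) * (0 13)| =|(0 13)(2 8)| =2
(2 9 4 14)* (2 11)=[0, 1, 9, 3, 14, 5, 6, 7, 8, 4, 10, 2, 12, 13, 11]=(2 9 4 14 11)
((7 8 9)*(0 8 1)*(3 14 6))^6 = (14)(0 8 9 7 1)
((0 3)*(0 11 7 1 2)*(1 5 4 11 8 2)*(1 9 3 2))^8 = ((0 2)(1 9 3 8)(4 11 7 5))^8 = (11)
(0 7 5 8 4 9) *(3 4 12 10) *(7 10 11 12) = [10, 1, 2, 4, 9, 8, 6, 5, 7, 0, 3, 12, 11] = (0 10 3 4 9)(5 8 7)(11 12)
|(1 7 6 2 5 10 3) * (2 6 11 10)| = 10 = |(1 7 11 10 3)(2 5)|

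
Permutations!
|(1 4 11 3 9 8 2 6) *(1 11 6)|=|(1 4 6 11 3 9 8 2)|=8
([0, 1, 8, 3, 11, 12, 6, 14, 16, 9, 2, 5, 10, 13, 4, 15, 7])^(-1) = (2 10 12 5 11 4 14 7 16 8)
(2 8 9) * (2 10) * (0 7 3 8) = [7, 1, 0, 8, 4, 5, 6, 3, 9, 10, 2] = (0 7 3 8 9 10 2)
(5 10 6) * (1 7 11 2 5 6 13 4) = [0, 7, 5, 3, 1, 10, 6, 11, 8, 9, 13, 2, 12, 4] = (1 7 11 2 5 10 13 4)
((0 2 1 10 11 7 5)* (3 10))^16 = ((0 2 1 3 10 11 7 5))^16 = (11)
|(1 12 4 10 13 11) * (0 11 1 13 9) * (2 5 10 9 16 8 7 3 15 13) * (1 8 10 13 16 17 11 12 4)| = 55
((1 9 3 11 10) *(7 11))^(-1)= ((1 9 3 7 11 10))^(-1)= (1 10 11 7 3 9)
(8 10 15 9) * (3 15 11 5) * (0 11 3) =[11, 1, 2, 15, 4, 0, 6, 7, 10, 8, 3, 5, 12, 13, 14, 9] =(0 11 5)(3 15 9 8 10)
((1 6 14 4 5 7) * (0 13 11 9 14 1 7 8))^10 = (0 11 14 5)(4 8 13 9)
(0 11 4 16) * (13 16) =[11, 1, 2, 3, 13, 5, 6, 7, 8, 9, 10, 4, 12, 16, 14, 15, 0] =(0 11 4 13 16)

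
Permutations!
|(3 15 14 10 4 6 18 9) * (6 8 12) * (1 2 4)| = |(1 2 4 8 12 6 18 9 3 15 14 10)| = 12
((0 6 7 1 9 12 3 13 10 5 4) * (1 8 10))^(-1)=((0 6 7 8 10 5 4)(1 9 12 3 13))^(-1)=(0 4 5 10 8 7 6)(1 13 3 12 9)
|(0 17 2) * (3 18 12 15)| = 12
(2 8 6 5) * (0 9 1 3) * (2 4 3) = (0 9 1 2 8 6 5 4 3) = [9, 2, 8, 0, 3, 4, 5, 7, 6, 1]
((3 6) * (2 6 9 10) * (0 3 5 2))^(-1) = (0 10 9 3)(2 5 6)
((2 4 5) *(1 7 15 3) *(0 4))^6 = (0 5)(1 15)(2 4)(3 7) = ((0 4 5 2)(1 7 15 3))^6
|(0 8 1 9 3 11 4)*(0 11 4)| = |(0 8 1 9 3 4 11)| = 7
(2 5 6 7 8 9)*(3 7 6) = [0, 1, 5, 7, 4, 3, 6, 8, 9, 2] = (2 5 3 7 8 9)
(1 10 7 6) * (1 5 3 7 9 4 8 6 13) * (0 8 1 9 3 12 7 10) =[8, 0, 2, 10, 1, 12, 5, 13, 6, 4, 3, 11, 7, 9] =(0 8 6 5 12 7 13 9 4 1)(3 10)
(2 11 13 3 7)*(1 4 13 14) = [0, 4, 11, 7, 13, 5, 6, 2, 8, 9, 10, 14, 12, 3, 1] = (1 4 13 3 7 2 11 14)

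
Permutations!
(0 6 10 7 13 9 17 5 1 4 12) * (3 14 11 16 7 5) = (0 6 10 5 1 4 12)(3 14 11 16 7 13 9 17) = [6, 4, 2, 14, 12, 1, 10, 13, 8, 17, 5, 16, 0, 9, 11, 15, 7, 3]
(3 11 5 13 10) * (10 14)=(3 11 5 13 14 10)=[0, 1, 2, 11, 4, 13, 6, 7, 8, 9, 3, 5, 12, 14, 10]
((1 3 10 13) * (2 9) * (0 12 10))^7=(0 12 10 13 1 3)(2 9)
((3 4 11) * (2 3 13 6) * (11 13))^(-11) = ((2 3 4 13 6))^(-11) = (2 6 13 4 3)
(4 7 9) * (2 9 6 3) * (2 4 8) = [0, 1, 9, 4, 7, 5, 3, 6, 2, 8] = (2 9 8)(3 4 7 6)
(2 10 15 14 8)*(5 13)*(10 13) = [0, 1, 13, 3, 4, 10, 6, 7, 2, 9, 15, 11, 12, 5, 8, 14] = (2 13 5 10 15 14 8)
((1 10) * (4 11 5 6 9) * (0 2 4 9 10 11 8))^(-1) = ((0 2 4 8)(1 11 5 6 10))^(-1) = (0 8 4 2)(1 10 6 5 11)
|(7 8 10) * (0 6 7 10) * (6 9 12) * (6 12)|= 5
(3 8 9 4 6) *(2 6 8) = (2 6 3)(4 8 9) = [0, 1, 6, 2, 8, 5, 3, 7, 9, 4]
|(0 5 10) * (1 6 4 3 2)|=15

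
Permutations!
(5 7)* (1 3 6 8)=(1 3 6 8)(5 7)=[0, 3, 2, 6, 4, 7, 8, 5, 1]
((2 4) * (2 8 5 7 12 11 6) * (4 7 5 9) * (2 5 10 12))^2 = (4 9 8)(5 12 6 10 11)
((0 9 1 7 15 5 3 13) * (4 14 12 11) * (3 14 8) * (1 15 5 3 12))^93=((0 9 15 3 13)(1 7 5 14)(4 8 12 11))^93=(0 3 9 13 15)(1 7 5 14)(4 8 12 11)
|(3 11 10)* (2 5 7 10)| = 6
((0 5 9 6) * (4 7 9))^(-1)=((0 5 4 7 9 6))^(-1)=(0 6 9 7 4 5)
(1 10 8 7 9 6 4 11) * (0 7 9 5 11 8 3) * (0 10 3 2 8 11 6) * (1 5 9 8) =[7, 3, 1, 10, 11, 6, 4, 9, 8, 0, 2, 5] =(0 7 9)(1 3 10 2)(4 11 5 6)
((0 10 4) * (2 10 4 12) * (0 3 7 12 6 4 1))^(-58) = (2 7 4 10 12 3 6)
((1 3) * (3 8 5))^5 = ((1 8 5 3))^5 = (1 8 5 3)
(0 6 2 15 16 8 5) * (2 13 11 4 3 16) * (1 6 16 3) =[16, 6, 15, 3, 1, 0, 13, 7, 5, 9, 10, 4, 12, 11, 14, 2, 8] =(0 16 8 5)(1 6 13 11 4)(2 15)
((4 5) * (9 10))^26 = (10)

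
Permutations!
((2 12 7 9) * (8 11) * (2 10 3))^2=(2 7 10)(3 12 9)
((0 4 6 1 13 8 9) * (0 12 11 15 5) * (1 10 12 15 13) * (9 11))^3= (0 10 15 4 12 5 6 9)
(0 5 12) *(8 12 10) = (0 5 10 8 12) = [5, 1, 2, 3, 4, 10, 6, 7, 12, 9, 8, 11, 0]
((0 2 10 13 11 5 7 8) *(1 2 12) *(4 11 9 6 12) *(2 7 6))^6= (0 1 5)(2 13)(4 7 6)(8 12 11)(9 10)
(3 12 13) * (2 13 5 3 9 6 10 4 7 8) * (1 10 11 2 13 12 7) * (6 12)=(1 10 4)(2 6 11)(3 7 8 13 9 12 5)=[0, 10, 6, 7, 1, 3, 11, 8, 13, 12, 4, 2, 5, 9]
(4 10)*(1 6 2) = (1 6 2)(4 10) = [0, 6, 1, 3, 10, 5, 2, 7, 8, 9, 4]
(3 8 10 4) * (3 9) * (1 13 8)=(1 13 8 10 4 9 3)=[0, 13, 2, 1, 9, 5, 6, 7, 10, 3, 4, 11, 12, 8]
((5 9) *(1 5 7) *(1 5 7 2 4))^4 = (1 2 5)(4 9 7)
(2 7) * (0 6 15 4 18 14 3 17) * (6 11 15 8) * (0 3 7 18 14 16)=(0 11 15 4 14 7 2 18 16)(3 17)(6 8)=[11, 1, 18, 17, 14, 5, 8, 2, 6, 9, 10, 15, 12, 13, 7, 4, 0, 3, 16]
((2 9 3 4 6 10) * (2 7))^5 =((2 9 3 4 6 10 7))^5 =(2 10 4 9 7 6 3)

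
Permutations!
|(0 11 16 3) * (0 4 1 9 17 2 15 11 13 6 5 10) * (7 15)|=10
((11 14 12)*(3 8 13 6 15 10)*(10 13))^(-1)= (3 10 8)(6 13 15)(11 12 14)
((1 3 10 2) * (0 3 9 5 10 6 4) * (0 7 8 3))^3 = (1 10 9 2 5)(3 7 6 8 4)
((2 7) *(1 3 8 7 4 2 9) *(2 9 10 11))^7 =((1 3 8 7 10 11 2 4 9))^7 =(1 4 11 7 3 9 2 10 8)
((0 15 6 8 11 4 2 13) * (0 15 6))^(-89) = ((0 6 8 11 4 2 13 15))^(-89) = (0 15 13 2 4 11 8 6)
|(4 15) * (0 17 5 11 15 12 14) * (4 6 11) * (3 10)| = 6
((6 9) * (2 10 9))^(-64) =(10)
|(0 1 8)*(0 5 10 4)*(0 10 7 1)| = 4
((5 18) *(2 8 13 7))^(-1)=(2 7 13 8)(5 18)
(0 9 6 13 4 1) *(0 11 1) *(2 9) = (0 2 9 6 13 4)(1 11) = [2, 11, 9, 3, 0, 5, 13, 7, 8, 6, 10, 1, 12, 4]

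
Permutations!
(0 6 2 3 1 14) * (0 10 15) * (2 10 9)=[6, 14, 3, 1, 4, 5, 10, 7, 8, 2, 15, 11, 12, 13, 9, 0]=(0 6 10 15)(1 14 9 2 3)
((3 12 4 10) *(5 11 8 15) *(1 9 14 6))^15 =(1 6 14 9)(3 10 4 12)(5 15 8 11)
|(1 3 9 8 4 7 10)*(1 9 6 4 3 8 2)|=9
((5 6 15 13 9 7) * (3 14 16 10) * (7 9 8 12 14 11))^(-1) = (3 10 16 14 12 8 13 15 6 5 7 11)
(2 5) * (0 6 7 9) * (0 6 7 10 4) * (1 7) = (0 1 7 9 6 10 4)(2 5) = [1, 7, 5, 3, 0, 2, 10, 9, 8, 6, 4]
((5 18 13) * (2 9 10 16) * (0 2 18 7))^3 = (0 10 13)(2 16 5)(7 9 18)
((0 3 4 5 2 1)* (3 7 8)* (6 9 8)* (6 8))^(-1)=(0 1 2 5 4 3 8 7)(6 9)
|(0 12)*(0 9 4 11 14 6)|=|(0 12 9 4 11 14 6)|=7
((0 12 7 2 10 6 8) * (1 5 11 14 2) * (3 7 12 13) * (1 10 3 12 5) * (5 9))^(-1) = ((0 13 12 9 5 11 14 2 3 7 10 6 8))^(-1) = (0 8 6 10 7 3 2 14 11 5 9 12 13)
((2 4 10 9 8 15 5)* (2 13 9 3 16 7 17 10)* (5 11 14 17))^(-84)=((2 4)(3 16 7 5 13 9 8 15 11 14 17 10))^(-84)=(17)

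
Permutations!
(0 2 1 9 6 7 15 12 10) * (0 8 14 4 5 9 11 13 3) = [2, 11, 1, 0, 5, 9, 7, 15, 14, 6, 8, 13, 10, 3, 4, 12] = (0 2 1 11 13 3)(4 5 9 6 7 15 12 10 8 14)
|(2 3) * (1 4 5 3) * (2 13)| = |(1 4 5 3 13 2)| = 6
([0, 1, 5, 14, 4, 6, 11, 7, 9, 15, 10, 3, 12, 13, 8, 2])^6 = (2 8 11)(3 5 9)(6 15 14)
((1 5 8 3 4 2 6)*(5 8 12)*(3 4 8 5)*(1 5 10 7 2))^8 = ((1 10 7 2 6 5 12 3 8 4))^8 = (1 8 12 6 7)(2 10 4 3 5)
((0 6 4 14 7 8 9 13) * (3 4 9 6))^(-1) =(0 13 9 6 8 7 14 4 3) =((0 3 4 14 7 8 6 9 13))^(-1)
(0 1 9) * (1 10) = [10, 9, 2, 3, 4, 5, 6, 7, 8, 0, 1] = (0 10 1 9)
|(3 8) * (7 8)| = 3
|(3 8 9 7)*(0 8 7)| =6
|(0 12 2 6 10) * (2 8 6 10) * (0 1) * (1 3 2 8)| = 6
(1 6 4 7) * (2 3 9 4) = [0, 6, 3, 9, 7, 5, 2, 1, 8, 4] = (1 6 2 3 9 4 7)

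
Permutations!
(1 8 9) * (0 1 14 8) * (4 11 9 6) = (0 1)(4 11 9 14 8 6) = [1, 0, 2, 3, 11, 5, 4, 7, 6, 14, 10, 9, 12, 13, 8]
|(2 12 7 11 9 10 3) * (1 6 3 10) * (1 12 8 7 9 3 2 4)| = 8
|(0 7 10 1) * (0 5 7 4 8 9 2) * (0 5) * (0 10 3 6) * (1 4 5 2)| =5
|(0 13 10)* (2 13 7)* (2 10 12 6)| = |(0 7 10)(2 13 12 6)| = 12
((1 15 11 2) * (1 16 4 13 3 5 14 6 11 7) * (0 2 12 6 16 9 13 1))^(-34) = (0 9 3 14 4 15)(1 7 2 13 5 16)(6 12 11)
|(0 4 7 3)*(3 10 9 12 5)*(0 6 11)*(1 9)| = 11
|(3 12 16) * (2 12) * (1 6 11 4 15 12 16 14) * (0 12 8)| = |(0 12 14 1 6 11 4 15 8)(2 16 3)| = 9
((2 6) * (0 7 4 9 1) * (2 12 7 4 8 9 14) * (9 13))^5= (0 12 1 6 9 2 13 14 8 4 7)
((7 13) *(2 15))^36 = ((2 15)(7 13))^36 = (15)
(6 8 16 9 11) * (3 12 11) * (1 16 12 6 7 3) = [0, 16, 2, 6, 4, 5, 8, 3, 12, 1, 10, 7, 11, 13, 14, 15, 9] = (1 16 9)(3 6 8 12 11 7)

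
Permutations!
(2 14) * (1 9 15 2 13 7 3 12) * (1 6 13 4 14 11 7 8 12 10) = (1 9 15 2 11 7 3 10)(4 14)(6 13 8 12) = [0, 9, 11, 10, 14, 5, 13, 3, 12, 15, 1, 7, 6, 8, 4, 2]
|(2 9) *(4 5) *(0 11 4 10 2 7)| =8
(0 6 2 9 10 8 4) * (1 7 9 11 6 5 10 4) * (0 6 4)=(0 5 10 8 1 7 9)(2 11 4 6)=[5, 7, 11, 3, 6, 10, 2, 9, 1, 0, 8, 4]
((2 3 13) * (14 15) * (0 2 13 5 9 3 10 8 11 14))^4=(0 11 2 14 10 15 8)(3 5 9)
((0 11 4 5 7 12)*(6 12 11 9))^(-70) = (0 6)(4 7)(5 11)(9 12)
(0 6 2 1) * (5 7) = (0 6 2 1)(5 7) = [6, 0, 1, 3, 4, 7, 2, 5]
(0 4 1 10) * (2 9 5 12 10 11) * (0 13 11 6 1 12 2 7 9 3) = (0 4 12 10 13 11 7 9 5 2 3)(1 6) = [4, 6, 3, 0, 12, 2, 1, 9, 8, 5, 13, 7, 10, 11]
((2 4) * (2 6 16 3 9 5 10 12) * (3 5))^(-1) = (2 12 10 5 16 6 4)(3 9)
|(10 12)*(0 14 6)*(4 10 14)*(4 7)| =|(0 7 4 10 12 14 6)| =7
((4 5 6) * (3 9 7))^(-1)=((3 9 7)(4 5 6))^(-1)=(3 7 9)(4 6 5)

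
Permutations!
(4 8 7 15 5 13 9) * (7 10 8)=(4 7 15 5 13 9)(8 10)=[0, 1, 2, 3, 7, 13, 6, 15, 10, 4, 8, 11, 12, 9, 14, 5]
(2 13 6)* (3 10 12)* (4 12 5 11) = [0, 1, 13, 10, 12, 11, 2, 7, 8, 9, 5, 4, 3, 6] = (2 13 6)(3 10 5 11 4 12)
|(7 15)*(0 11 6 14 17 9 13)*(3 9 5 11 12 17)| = |(0 12 17 5 11 6 14 3 9 13)(7 15)| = 10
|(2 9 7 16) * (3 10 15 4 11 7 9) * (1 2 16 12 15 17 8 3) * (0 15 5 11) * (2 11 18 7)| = 12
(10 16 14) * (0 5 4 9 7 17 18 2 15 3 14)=(0 5 4 9 7 17 18 2 15 3 14 10 16)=[5, 1, 15, 14, 9, 4, 6, 17, 8, 7, 16, 11, 12, 13, 10, 3, 0, 18, 2]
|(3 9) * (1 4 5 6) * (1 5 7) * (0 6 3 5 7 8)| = |(0 6 7 1 4 8)(3 9 5)| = 6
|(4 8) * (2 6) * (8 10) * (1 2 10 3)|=7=|(1 2 6 10 8 4 3)|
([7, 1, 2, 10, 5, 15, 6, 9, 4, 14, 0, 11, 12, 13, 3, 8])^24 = (15)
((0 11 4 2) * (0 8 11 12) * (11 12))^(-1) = ((0 11 4 2 8 12))^(-1) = (0 12 8 2 4 11)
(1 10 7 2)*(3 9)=[0, 10, 1, 9, 4, 5, 6, 2, 8, 3, 7]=(1 10 7 2)(3 9)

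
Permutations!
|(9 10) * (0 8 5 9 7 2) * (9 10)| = |(0 8 5 10 7 2)| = 6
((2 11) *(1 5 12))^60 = (12)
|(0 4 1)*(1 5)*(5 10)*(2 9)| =10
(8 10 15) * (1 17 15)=[0, 17, 2, 3, 4, 5, 6, 7, 10, 9, 1, 11, 12, 13, 14, 8, 16, 15]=(1 17 15 8 10)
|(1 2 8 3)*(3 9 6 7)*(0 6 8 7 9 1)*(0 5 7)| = 6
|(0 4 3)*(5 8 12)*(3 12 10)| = |(0 4 12 5 8 10 3)| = 7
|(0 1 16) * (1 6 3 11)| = 6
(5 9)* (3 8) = (3 8)(5 9) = [0, 1, 2, 8, 4, 9, 6, 7, 3, 5]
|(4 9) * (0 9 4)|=|(0 9)|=2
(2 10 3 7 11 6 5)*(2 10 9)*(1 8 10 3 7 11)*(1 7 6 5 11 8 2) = (1 2 9)(3 8 10 6 11 5) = [0, 2, 9, 8, 4, 3, 11, 7, 10, 1, 6, 5]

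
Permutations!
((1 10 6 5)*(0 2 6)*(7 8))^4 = (0 1 6)(2 10 5)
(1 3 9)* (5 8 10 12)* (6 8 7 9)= (1 3 6 8 10 12 5 7 9)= [0, 3, 2, 6, 4, 7, 8, 9, 10, 1, 12, 11, 5]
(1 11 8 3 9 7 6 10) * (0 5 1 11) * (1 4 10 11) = [5, 0, 2, 9, 10, 4, 11, 6, 3, 7, 1, 8] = (0 5 4 10 1)(3 9 7 6 11 8)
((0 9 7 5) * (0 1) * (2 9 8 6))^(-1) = ((0 8 6 2 9 7 5 1))^(-1) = (0 1 5 7 9 2 6 8)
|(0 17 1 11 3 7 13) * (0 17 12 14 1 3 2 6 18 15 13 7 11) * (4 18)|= |(0 12 14 1)(2 6 4 18 15 13 17 3 11)|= 36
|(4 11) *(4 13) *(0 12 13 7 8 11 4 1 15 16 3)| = 21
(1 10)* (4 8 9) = [0, 10, 2, 3, 8, 5, 6, 7, 9, 4, 1] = (1 10)(4 8 9)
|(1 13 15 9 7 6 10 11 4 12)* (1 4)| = 8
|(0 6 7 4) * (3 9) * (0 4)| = |(0 6 7)(3 9)| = 6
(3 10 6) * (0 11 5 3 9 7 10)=[11, 1, 2, 0, 4, 3, 9, 10, 8, 7, 6, 5]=(0 11 5 3)(6 9 7 10)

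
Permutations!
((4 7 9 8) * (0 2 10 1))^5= ((0 2 10 1)(4 7 9 8))^5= (0 2 10 1)(4 7 9 8)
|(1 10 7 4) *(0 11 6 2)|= |(0 11 6 2)(1 10 7 4)|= 4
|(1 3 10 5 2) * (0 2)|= 6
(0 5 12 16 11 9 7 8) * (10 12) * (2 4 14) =(0 5 10 12 16 11 9 7 8)(2 4 14) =[5, 1, 4, 3, 14, 10, 6, 8, 0, 7, 12, 9, 16, 13, 2, 15, 11]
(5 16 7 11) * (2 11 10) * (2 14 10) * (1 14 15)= [0, 14, 11, 3, 4, 16, 6, 2, 8, 9, 15, 5, 12, 13, 10, 1, 7]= (1 14 10 15)(2 11 5 16 7)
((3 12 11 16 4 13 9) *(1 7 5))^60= (3 4 12 13 11 9 16)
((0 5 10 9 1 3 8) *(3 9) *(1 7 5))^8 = (10)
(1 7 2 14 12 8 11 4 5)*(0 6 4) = (0 6 4 5 1 7 2 14 12 8 11) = [6, 7, 14, 3, 5, 1, 4, 2, 11, 9, 10, 0, 8, 13, 12]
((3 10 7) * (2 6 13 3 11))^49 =((2 6 13 3 10 7 11))^49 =(13)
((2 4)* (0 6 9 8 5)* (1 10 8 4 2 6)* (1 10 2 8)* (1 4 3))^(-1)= (0 5 8 2 1 3 9 6 4 10)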